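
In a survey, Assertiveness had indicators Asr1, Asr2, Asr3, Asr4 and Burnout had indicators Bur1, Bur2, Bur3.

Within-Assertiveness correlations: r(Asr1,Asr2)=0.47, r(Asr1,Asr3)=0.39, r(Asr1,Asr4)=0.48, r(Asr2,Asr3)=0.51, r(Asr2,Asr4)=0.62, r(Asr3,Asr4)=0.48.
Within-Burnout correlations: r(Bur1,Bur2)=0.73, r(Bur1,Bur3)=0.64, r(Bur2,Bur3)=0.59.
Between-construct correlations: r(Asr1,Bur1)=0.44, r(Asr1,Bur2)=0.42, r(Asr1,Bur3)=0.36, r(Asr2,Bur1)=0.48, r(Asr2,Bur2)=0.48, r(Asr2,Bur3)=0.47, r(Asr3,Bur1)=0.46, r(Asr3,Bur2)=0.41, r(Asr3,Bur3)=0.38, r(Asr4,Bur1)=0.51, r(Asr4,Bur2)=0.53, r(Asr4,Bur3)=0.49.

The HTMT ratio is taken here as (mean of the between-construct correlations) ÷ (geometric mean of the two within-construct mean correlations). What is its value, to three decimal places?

0.798

Between-construct mean = 5.43/12 = 0.4525.
Mean within-Asr = 2.95/6 = 0.4917; mean within-Bur = 1.96/3 = 0.6533.
Geometric mean = √(0.4917 × 0.6533) = 0.5668.
HTMT = 0.4525 / 0.5668 = 0.798.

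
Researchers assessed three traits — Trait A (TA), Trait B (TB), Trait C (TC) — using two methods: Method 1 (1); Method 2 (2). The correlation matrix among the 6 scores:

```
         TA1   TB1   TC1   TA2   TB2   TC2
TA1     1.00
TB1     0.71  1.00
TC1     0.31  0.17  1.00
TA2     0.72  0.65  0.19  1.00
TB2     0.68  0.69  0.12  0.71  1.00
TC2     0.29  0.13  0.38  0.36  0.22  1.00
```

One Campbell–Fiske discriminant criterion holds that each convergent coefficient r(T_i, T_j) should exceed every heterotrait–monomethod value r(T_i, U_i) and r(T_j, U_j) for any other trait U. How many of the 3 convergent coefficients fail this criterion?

Checking each validity diagonal entry against its comparison values:
TA (methods 1·2): 0.72 vs {0.71, 0.71, 0.31, 0.36} → pass.
TB (methods 1·2): 0.69 vs {0.71, 0.71, 0.17, 0.22} → fail.
TC (methods 1·2): 0.38 vs {0.31, 0.36, 0.17, 0.22} → pass.
1 of 3 fail.

1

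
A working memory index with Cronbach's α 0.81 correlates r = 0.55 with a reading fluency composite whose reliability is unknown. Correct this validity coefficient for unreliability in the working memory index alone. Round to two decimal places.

0.61

Single correction: r_c = r_obs / √r_xx = 0.55 / √0.81 = 0.55 / 0.9000 ≈ 0.61.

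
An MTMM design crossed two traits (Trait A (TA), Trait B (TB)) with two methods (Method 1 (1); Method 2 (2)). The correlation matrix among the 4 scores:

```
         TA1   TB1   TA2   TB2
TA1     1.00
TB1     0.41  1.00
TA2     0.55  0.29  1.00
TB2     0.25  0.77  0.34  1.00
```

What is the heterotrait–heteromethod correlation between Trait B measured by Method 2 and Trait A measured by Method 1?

Different traits and methods: r(TB2, TA1) = 0.25.

0.25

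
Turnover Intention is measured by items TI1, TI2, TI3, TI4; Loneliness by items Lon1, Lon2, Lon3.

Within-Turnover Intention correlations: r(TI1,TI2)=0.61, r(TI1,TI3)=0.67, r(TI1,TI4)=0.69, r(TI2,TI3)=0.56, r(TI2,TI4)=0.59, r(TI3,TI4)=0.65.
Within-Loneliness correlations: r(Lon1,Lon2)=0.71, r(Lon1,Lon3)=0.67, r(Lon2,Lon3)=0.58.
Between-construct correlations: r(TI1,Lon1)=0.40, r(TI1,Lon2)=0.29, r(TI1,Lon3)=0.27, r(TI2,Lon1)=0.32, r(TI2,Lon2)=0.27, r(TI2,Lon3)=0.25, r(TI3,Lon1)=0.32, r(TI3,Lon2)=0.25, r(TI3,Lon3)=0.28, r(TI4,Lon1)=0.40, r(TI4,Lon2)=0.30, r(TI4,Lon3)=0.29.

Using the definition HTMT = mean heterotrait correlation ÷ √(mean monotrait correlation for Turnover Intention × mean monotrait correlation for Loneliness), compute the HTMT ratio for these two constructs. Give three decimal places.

0.473

Between-construct mean = 3.64/12 = 0.3033.
Mean within-TI = 3.77/6 = 0.6283; mean within-Lon = 1.96/3 = 0.6533.
Geometric mean = √(0.6283 × 0.6533) = 0.6407.
HTMT = 0.3033 / 0.6407 = 0.473.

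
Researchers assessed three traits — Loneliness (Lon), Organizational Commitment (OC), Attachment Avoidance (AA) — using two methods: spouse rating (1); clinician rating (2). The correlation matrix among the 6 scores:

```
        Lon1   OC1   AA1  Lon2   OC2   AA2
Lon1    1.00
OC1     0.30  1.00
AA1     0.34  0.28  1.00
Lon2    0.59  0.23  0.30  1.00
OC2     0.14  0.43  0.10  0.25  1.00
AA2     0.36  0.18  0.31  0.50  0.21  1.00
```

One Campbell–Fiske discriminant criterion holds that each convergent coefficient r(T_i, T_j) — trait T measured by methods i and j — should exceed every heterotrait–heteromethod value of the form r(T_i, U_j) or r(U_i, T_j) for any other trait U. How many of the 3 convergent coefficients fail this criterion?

Each convergent coefficient versus the relevant comparison correlations:
Lon (methods 1·2): 0.59 vs {0.14, 0.23, 0.36, 0.30} → pass.
OC (methods 1·2): 0.43 vs {0.23, 0.14, 0.18, 0.10} → pass.
AA (methods 1·2): 0.31 vs {0.30, 0.36, 0.10, 0.18} → fail.
1 of 3 fail.

1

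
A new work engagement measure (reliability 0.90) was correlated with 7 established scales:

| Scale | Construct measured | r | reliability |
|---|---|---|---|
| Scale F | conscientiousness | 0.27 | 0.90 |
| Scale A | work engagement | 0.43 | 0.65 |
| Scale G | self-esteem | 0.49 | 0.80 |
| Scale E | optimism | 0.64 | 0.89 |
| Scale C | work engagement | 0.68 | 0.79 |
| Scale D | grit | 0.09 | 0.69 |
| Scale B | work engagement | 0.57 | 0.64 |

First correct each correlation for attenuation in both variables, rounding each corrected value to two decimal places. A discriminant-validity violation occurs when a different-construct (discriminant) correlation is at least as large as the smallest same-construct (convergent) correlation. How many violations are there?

2

Disattenuated r (r / √(r_scale · r_new)):
  Scale F (disc): 0.27 / √(0.90·0.90) = 0.30
  Scale A (conv): 0.43 / √(0.65·0.90) = 0.56
  Scale G (disc): 0.49 / √(0.80·0.90) = 0.58
  Scale E (disc): 0.64 / √(0.89·0.90) = 0.72
  Scale C (conv): 0.68 / √(0.79·0.90) = 0.81
  Scale D (disc): 0.09 / √(0.69·0.90) = 0.11
  Scale B (conv): 0.57 / √(0.64·0.90) = 0.75
Smallest convergent = 0.56. Discriminant values: 0.30, 0.58, 0.72, 0.11; count ≥ 0.56 → 2.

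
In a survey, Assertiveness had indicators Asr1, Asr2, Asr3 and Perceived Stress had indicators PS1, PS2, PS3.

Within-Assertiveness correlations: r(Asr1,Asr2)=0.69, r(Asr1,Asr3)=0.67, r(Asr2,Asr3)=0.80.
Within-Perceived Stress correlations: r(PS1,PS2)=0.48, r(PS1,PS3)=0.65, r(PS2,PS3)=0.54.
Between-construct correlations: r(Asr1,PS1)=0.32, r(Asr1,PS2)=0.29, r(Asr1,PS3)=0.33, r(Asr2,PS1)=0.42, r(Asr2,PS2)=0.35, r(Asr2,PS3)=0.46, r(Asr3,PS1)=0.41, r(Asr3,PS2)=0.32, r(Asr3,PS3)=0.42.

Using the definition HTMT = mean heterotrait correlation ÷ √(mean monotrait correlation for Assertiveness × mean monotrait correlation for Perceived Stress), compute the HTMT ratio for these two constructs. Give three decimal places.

Mean between = 3.32/9 = 0.3689.
Mean within-Asr = 2.16/3 = 0.7200; mean within-PS = 1.67/3 = 0.5567.
Geometric mean = √(0.7200 × 0.5567) = 0.6331.
HTMT = 0.3689 / 0.6331 = 0.583.

0.583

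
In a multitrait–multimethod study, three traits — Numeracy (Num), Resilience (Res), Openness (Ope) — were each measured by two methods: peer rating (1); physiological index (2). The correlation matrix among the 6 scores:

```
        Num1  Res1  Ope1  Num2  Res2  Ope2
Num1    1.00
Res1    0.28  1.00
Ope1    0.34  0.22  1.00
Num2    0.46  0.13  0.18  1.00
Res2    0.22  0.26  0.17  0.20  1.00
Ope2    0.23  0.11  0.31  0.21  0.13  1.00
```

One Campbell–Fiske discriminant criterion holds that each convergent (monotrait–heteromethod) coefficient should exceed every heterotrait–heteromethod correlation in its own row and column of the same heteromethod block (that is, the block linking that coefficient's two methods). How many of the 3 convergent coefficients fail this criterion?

Checking each validity diagonal entry against its comparison values:
Num (methods 1·2): 0.46 vs {0.22, 0.13, 0.23, 0.18} → pass.
Res (methods 1·2): 0.26 vs {0.13, 0.22, 0.11, 0.17} → pass.
Ope (methods 1·2): 0.31 vs {0.18, 0.23, 0.17, 0.11} → pass.
0 of 3 fail.

0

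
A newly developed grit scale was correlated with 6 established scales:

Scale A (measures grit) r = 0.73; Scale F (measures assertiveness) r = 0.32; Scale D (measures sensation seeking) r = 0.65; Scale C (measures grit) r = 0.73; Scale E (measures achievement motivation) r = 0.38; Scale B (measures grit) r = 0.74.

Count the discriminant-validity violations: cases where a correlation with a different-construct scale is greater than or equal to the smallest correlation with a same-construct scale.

0

Convergent (same construct = grit): Scale A, Scale C, Scale B.
Smallest convergent = 0.73. Discriminant values: 0.32, 0.65, 0.38; count ≥ 0.73 → 0.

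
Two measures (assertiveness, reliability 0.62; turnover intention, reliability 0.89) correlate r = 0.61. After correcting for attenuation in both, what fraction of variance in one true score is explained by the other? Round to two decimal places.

0.67

Disattenuated r = 0.61 / √(0.62 × 0.89) = 0.61 / 0.7428 = 0.8212.
Shared true-score variance = 0.8212² = 0.6744 ≈ 0.67.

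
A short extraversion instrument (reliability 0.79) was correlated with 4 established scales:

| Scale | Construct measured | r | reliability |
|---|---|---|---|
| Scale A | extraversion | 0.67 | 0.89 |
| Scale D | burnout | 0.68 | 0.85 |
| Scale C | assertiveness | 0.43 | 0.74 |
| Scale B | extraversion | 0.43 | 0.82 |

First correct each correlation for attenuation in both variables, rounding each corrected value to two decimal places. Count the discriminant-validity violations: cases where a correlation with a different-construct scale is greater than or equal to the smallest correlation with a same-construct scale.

Disattenuated r (r / √(r_scale · r_new)):
  Scale A (conv): 0.67 / √(0.89·0.79) = 0.80
  Scale D (disc): 0.68 / √(0.85·0.79) = 0.83
  Scale C (disc): 0.43 / √(0.74·0.79) = 0.56
  Scale B (conv): 0.43 / √(0.82·0.79) = 0.53
Smallest convergent = 0.53. Discriminant values: 0.83, 0.56; count ≥ 0.53 → 2.

2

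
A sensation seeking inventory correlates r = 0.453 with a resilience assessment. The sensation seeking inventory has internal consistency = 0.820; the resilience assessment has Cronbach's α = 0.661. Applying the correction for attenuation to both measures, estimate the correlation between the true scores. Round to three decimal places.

r_true = r_obs / √(r_xx · r_yy) = 0.453 / √(0.820 × 0.661) = 0.453 / √0.542020 = 0.453 / 0.7362 ≈ 0.615.

0.615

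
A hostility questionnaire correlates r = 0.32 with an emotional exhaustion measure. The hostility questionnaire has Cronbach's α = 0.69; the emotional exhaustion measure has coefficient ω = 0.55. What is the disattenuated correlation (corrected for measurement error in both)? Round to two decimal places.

r_true = r_obs / √(r_xx · r_yy) = 0.32 / √(0.69 × 0.55) = 0.32 / √0.3795 = 0.32 / 0.6160 ≈ 0.52.

0.52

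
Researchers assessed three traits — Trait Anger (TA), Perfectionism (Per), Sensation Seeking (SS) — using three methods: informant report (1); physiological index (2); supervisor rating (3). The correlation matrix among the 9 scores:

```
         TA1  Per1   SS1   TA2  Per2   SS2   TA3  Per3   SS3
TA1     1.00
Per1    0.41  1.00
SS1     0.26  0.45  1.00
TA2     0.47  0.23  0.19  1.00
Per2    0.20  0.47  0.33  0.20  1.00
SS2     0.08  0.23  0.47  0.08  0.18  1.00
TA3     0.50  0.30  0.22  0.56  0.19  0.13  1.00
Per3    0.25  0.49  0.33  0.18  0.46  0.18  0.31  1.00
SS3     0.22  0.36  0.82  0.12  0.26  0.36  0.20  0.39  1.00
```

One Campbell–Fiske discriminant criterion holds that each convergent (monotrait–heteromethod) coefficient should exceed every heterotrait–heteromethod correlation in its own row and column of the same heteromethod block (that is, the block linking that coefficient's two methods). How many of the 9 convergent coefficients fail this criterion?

0

Convergent coefficients and their comparison sets:
TA (methods 1·2): 0.47 vs {0.20, 0.23, 0.08, 0.19} → pass.
TA (methods 1·3): 0.50 vs {0.25, 0.30, 0.22, 0.22} → pass.
TA (methods 2·3): 0.56 vs {0.18, 0.19, 0.12, 0.13} → pass.
Per (methods 1·2): 0.47 vs {0.23, 0.20, 0.23, 0.33} → pass.
Per (methods 1·3): 0.49 vs {0.30, 0.25, 0.36, 0.33} → pass.
Per (methods 2·3): 0.46 vs {0.19, 0.18, 0.26, 0.18} → pass.
SS (methods 1·2): 0.47 vs {0.19, 0.08, 0.33, 0.23} → pass.
SS (methods 1·3): 0.82 vs {0.22, 0.22, 0.33, 0.36} → pass.
SS (methods 2·3): 0.36 vs {0.13, 0.12, 0.18, 0.26} → pass.
0 of 9 fail.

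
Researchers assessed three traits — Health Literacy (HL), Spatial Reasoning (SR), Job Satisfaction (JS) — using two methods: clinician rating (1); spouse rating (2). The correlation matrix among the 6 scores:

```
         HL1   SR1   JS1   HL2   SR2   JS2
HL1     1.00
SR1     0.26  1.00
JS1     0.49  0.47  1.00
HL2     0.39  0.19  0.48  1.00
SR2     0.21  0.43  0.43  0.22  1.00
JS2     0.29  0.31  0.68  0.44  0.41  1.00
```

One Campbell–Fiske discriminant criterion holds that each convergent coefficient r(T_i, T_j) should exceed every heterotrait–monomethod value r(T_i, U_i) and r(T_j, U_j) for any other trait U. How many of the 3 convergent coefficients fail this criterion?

Checking each validity diagonal entry against its comparison values:
HL (methods 1·2): 0.39 vs {0.26, 0.22, 0.49, 0.44} → fail.
SR (methods 1·2): 0.43 vs {0.26, 0.22, 0.47, 0.41} → fail.
JS (methods 1·2): 0.68 vs {0.49, 0.44, 0.47, 0.41} → pass.
2 of 3 fail.

2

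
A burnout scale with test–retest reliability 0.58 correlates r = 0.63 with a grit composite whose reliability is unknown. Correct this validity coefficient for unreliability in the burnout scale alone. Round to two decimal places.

Single correction: r_c = r_obs / √r_xx = 0.63 / √0.58 = 0.63 / 0.7616 ≈ 0.83.

0.83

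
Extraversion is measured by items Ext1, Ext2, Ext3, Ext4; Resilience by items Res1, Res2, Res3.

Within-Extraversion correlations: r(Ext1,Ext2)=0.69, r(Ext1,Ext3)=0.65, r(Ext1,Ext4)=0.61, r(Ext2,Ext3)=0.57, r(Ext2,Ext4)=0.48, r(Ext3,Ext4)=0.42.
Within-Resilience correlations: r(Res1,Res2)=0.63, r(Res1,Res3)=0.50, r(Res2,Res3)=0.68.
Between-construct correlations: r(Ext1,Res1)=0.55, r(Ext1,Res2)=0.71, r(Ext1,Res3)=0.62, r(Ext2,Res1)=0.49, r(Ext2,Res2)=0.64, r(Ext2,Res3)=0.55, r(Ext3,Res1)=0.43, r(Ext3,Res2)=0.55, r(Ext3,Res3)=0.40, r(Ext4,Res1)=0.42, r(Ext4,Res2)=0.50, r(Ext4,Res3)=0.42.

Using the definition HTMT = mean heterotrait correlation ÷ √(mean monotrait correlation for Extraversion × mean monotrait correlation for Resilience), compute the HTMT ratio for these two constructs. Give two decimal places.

0.89

Mean between = 6.28/12 = 0.5233.
Mean within-Ext = 3.42/6 = 0.5700; mean within-Res = 1.81/3 = 0.6033.
Geometric mean = √(0.5700 × 0.6033) = 0.5864.
HTMT = 0.5233 / 0.5864 = 0.89.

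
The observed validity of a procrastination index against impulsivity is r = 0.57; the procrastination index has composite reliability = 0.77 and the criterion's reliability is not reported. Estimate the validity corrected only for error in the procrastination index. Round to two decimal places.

0.65

Single correction: r_c = r_obs / √r_xx = 0.57 / √0.77 = 0.57 / 0.8775 ≈ 0.65.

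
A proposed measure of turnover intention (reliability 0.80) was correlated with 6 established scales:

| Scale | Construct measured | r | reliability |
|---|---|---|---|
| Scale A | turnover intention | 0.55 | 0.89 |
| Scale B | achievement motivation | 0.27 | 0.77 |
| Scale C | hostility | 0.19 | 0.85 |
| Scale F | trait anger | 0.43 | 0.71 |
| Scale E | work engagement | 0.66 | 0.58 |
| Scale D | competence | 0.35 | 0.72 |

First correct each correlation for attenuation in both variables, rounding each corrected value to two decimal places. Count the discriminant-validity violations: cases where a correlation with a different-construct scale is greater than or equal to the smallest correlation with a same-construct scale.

Disattenuated r (r / √(r_scale · r_new)):
  Scale A (conv): 0.55 / √(0.89·0.80) = 0.65
  Scale B (disc): 0.27 / √(0.77·0.80) = 0.34
  Scale C (disc): 0.19 / √(0.85·0.80) = 0.23
  Scale F (disc): 0.43 / √(0.71·0.80) = 0.57
  Scale E (disc): 0.66 / √(0.58·0.80) = 0.97
  Scale D (disc): 0.35 / √(0.72·0.80) = 0.46
Smallest convergent = 0.65. Discriminant values: 0.34, 0.23, 0.57, 0.97, 0.46; count ≥ 0.65 → 1.

1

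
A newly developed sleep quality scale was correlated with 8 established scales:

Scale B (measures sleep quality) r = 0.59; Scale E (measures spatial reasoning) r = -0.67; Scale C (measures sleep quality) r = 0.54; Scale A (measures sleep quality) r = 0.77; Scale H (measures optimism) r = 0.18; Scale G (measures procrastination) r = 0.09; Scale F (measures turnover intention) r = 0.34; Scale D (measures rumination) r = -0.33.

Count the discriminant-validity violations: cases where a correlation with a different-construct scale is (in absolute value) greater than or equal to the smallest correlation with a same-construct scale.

Convergent (same construct = sleep quality): Scale B, Scale C, Scale A.
Smallest convergent = 0.54. Discriminant |r|: 0.67, 0.18, 0.09, 0.34, 0.33; count ≥ 0.54 → 1.

1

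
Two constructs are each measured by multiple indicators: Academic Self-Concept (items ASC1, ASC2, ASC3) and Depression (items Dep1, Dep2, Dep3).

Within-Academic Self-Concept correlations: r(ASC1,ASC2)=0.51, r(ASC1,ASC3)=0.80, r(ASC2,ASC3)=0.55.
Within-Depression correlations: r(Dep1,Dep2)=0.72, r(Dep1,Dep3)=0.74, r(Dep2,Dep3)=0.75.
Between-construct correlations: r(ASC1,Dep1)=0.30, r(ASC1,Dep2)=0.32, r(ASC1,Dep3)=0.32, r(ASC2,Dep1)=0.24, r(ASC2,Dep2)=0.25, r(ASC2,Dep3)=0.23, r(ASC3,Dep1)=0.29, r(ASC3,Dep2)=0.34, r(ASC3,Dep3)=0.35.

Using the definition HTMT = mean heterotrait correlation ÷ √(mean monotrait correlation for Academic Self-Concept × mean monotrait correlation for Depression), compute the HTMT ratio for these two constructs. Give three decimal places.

0.434

Mean between = 2.64/9 = 0.2933.
Mean within-ASC = 1.86/3 = 0.6200; mean within-Dep = 2.21/3 = 0.7367.
Geometric mean = √(0.6200 × 0.7367) = 0.6758.
HTMT = 0.2933 / 0.6758 = 0.434.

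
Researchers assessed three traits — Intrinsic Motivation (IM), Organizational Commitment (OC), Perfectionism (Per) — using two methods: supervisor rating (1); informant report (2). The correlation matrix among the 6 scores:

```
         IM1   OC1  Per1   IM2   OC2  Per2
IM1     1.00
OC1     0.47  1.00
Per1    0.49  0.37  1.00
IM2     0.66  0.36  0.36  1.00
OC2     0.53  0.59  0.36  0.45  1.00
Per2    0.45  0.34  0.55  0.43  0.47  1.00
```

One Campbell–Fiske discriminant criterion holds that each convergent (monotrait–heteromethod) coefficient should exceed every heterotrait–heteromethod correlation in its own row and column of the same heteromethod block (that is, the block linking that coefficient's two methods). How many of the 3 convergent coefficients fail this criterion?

0

Each convergent coefficient versus the relevant comparison correlations:
IM (methods 1·2): 0.66 vs {0.53, 0.36, 0.45, 0.36} → pass.
OC (methods 1·2): 0.59 vs {0.36, 0.53, 0.34, 0.36} → pass.
Per (methods 1·2): 0.55 vs {0.36, 0.45, 0.36, 0.34} → pass.
0 of 3 fail.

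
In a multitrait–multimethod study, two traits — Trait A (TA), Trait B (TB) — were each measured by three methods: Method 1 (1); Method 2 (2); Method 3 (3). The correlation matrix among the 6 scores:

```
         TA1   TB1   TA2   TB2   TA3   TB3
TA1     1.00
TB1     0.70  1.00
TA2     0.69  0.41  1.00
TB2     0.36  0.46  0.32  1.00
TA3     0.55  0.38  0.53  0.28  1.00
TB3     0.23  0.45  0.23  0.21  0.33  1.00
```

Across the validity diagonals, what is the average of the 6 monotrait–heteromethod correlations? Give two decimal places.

Convergent values: 0.69, 0.55, 0.53, 0.46, 0.45, 0.21; mean = 2.89/6 = 0.48.

0.48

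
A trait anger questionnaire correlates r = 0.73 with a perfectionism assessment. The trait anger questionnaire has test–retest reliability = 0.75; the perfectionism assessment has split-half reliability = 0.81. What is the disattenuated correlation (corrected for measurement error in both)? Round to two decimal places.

0.94

r_true = r_obs / √(r_xx · r_yy) = 0.73 / √(0.75 × 0.81) = 0.73 / √0.6075 = 0.73 / 0.7794 ≈ 0.94.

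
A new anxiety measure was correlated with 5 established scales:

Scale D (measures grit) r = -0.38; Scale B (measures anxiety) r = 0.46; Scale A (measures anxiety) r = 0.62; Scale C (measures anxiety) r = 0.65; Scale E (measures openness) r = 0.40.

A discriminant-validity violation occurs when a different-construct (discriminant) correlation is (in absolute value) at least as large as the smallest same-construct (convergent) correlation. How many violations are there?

Convergent (same construct = anxiety): Scale B, Scale A, Scale C.
Smallest convergent = 0.46. Discriminant |r|: 0.38, 0.40; count ≥ 0.46 → 0.

0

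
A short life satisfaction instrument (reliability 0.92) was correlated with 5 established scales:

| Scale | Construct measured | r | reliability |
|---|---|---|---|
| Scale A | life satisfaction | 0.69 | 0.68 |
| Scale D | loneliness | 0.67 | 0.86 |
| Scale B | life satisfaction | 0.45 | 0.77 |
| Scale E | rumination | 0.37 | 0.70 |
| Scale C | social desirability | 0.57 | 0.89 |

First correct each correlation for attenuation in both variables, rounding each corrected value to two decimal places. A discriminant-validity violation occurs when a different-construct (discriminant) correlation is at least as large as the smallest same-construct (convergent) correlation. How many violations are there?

2

Disattenuated r (r / √(r_scale · r_new)):
  Scale A (conv): 0.69 / √(0.68·0.92) = 0.87
  Scale D (disc): 0.67 / √(0.86·0.92) = 0.75
  Scale B (conv): 0.45 / √(0.77·0.92) = 0.53
  Scale E (disc): 0.37 / √(0.70·0.92) = 0.46
  Scale C (disc): 0.57 / √(0.89·0.92) = 0.63
Smallest convergent = 0.53. Discriminant values: 0.75, 0.46, 0.63; count ≥ 0.53 → 2.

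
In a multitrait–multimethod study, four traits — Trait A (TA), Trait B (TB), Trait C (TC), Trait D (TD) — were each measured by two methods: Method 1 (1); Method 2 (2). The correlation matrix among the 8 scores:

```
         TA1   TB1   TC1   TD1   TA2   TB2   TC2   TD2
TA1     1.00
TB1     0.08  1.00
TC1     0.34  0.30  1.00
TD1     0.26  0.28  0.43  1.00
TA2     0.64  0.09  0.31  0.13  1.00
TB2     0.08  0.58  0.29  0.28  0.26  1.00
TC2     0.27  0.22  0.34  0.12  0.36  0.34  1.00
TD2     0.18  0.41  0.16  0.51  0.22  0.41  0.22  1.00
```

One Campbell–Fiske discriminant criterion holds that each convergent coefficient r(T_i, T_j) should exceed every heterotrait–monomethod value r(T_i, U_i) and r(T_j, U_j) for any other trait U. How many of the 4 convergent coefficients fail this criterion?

Convergent coefficients and their comparison sets:
TA (methods 1·2): 0.64 vs {0.08, 0.26, 0.34, 0.36, 0.26, 0.22} → pass.
TB (methods 1·2): 0.58 vs {0.08, 0.26, 0.30, 0.34, 0.28, 0.41} → pass.
TC (methods 1·2): 0.34 vs {0.34, 0.36, 0.30, 0.34, 0.43, 0.22} → fail.
TD (methods 1·2): 0.51 vs {0.26, 0.22, 0.28, 0.41, 0.43, 0.22} → pass.
1 of 4 fail.

1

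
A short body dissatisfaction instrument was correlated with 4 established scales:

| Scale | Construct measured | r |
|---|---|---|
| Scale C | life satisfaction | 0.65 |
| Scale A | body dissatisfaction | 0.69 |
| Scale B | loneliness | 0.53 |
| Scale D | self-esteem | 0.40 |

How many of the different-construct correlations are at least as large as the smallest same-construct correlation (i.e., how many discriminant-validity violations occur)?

Convergent (same construct = body dissatisfaction): Scale A.
Smallest convergent = 0.69. Discriminant values: 0.65, 0.53, 0.40; count ≥ 0.69 → 0.

0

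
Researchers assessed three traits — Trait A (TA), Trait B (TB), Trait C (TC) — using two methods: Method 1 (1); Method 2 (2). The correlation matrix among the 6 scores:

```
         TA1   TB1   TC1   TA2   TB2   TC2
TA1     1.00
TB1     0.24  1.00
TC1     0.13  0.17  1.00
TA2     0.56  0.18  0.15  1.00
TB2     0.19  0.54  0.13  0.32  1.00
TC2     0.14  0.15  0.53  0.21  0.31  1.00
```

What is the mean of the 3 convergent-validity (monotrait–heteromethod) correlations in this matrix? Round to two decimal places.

0.54

Convergent values: 0.56, 0.54, 0.53; mean = 1.63/3 = 0.54.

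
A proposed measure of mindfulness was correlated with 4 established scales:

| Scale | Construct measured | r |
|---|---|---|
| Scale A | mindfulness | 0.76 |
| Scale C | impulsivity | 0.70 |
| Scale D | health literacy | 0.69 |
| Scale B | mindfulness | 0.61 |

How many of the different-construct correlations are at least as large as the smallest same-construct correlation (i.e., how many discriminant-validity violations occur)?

2

Convergent (same construct = mindfulness): Scale A, Scale B.
Smallest convergent = 0.61. Discriminant values: 0.70, 0.69; count ≥ 0.61 → 2.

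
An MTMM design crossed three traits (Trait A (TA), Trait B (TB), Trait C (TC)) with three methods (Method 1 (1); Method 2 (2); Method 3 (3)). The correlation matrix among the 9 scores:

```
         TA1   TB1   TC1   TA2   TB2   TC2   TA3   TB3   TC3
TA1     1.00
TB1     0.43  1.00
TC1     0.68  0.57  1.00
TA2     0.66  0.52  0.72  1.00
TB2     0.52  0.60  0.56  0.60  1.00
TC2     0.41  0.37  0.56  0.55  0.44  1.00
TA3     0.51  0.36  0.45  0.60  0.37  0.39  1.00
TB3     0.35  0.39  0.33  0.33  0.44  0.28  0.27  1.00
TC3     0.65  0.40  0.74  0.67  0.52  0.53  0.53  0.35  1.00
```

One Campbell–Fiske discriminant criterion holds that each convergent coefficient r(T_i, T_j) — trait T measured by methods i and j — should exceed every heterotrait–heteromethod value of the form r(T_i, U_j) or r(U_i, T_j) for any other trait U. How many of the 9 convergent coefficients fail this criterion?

7

Convergent coefficients and their comparison sets:
TA (methods 1·2): 0.66 vs {0.52, 0.52, 0.41, 0.72} → fail.
TA (methods 1·3): 0.51 vs {0.35, 0.36, 0.65, 0.45} → fail.
TA (methods 2·3): 0.60 vs {0.33, 0.37, 0.67, 0.39} → fail.
TB (methods 1·2): 0.60 vs {0.52, 0.52, 0.37, 0.56} → pass.
TB (methods 1·3): 0.39 vs {0.36, 0.35, 0.40, 0.33} → fail.
TB (methods 2·3): 0.44 vs {0.37, 0.33, 0.52, 0.28} → fail.
TC (methods 1·2): 0.56 vs {0.72, 0.41, 0.56, 0.37} → fail.
TC (methods 1·3): 0.74 vs {0.45, 0.65, 0.33, 0.40} → pass.
TC (methods 2·3): 0.53 vs {0.39, 0.67, 0.28, 0.52} → fail.
7 of 9 fail.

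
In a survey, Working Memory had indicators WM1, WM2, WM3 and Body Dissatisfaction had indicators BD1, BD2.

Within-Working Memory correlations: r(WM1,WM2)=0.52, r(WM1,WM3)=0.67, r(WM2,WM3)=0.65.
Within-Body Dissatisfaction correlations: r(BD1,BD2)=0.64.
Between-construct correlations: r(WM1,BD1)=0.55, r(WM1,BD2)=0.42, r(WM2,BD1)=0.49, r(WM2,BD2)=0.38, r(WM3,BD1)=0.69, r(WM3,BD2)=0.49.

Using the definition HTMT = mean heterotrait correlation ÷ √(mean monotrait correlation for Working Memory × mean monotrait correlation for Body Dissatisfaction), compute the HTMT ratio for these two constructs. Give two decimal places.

Mean between = 3.02/6 = 0.5033.
Mean within-WM = 1.84/3 = 0.6133; mean within-BD = 0.64/1 = 0.6400.
Geometric mean = √(0.6133 × 0.6400) = 0.6265.
HTMT = 0.5033 / 0.6265 = 0.80.

0.80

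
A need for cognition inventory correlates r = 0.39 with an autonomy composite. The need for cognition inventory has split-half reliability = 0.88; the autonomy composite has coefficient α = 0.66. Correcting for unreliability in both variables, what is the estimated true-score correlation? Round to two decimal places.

0.51

r_true = r_obs / √(r_xx · r_yy) = 0.39 / √(0.88 × 0.66) = 0.39 / √0.5808 = 0.39 / 0.7621 ≈ 0.51.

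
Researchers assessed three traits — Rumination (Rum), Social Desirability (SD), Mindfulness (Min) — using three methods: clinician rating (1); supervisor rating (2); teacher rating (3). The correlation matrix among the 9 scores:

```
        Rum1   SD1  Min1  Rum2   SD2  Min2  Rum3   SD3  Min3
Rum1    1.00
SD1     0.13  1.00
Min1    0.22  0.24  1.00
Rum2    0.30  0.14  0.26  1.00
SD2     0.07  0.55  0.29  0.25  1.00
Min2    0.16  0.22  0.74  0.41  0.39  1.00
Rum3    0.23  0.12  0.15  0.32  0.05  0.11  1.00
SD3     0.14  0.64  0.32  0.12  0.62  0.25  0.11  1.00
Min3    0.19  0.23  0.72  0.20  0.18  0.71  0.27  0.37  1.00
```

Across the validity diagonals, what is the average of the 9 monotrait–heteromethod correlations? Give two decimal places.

0.54

Convergent values: 0.30, 0.23, 0.32, 0.55, 0.64, 0.62, 0.74, 0.72, 0.71; mean = 4.83/9 = 0.54.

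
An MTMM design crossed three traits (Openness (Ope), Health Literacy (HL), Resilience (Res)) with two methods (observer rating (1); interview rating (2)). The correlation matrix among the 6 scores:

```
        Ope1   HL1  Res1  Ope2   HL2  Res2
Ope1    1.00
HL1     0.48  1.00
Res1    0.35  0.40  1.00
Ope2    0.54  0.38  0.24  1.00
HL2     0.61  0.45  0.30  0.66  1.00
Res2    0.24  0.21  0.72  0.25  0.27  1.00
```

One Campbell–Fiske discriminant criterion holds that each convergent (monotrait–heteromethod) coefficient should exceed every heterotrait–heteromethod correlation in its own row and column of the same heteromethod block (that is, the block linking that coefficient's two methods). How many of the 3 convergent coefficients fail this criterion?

2

Each convergent coefficient versus the relevant comparison correlations:
Ope (methods 1·2): 0.54 vs {0.61, 0.38, 0.24, 0.24} → fail.
HL (methods 1·2): 0.45 vs {0.38, 0.61, 0.21, 0.30} → fail.
Res (methods 1·2): 0.72 vs {0.24, 0.24, 0.30, 0.21} → pass.
2 of 3 fail.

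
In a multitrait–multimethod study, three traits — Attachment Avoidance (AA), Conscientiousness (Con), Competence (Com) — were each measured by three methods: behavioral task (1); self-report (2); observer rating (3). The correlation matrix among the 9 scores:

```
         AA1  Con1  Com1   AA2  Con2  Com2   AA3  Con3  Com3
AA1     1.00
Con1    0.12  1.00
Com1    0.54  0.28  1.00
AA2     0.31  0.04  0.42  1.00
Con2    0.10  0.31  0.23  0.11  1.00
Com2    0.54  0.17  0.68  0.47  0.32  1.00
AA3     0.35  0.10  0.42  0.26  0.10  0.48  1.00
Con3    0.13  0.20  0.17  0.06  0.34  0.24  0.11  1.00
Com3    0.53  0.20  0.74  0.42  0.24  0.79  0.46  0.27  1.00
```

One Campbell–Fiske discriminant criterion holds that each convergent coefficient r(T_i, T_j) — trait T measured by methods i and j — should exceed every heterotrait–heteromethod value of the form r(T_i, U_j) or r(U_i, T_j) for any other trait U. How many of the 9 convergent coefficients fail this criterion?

4

Each convergent coefficient versus the relevant comparison correlations:
AA (methods 1·2): 0.31 vs {0.10, 0.04, 0.54, 0.42} → fail.
AA (methods 1·3): 0.35 vs {0.13, 0.10, 0.53, 0.42} → fail.
AA (methods 2·3): 0.26 vs {0.06, 0.10, 0.42, 0.48} → fail.
Con (methods 1·2): 0.31 vs {0.04, 0.10, 0.17, 0.23} → pass.
Con (methods 1·3): 0.20 vs {0.10, 0.13, 0.20, 0.17} → fail.
Con (methods 2·3): 0.34 vs {0.10, 0.06, 0.24, 0.24} → pass.
Com (methods 1·2): 0.68 vs {0.42, 0.54, 0.23, 0.17} → pass.
Com (methods 1·3): 0.74 vs {0.42, 0.53, 0.17, 0.20} → pass.
Com (methods 2·3): 0.79 vs {0.48, 0.42, 0.24, 0.24} → pass.
4 of 9 fail.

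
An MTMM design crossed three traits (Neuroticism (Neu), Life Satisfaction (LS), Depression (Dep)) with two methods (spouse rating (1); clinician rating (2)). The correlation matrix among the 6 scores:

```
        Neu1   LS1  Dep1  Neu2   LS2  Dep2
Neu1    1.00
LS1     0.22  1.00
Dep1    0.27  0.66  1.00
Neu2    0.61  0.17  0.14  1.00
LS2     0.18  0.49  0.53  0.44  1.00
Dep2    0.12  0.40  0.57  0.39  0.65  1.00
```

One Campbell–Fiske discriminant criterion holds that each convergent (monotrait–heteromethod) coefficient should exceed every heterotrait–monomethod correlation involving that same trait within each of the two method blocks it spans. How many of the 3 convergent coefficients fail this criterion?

Convergent coefficients and their comparison sets:
Neu (methods 1·2): 0.61 vs {0.22, 0.44, 0.27, 0.39} → pass.
LS (methods 1·2): 0.49 vs {0.22, 0.44, 0.66, 0.65} → fail.
Dep (methods 1·2): 0.57 vs {0.27, 0.39, 0.66, 0.65} → fail.
2 of 3 fail.

2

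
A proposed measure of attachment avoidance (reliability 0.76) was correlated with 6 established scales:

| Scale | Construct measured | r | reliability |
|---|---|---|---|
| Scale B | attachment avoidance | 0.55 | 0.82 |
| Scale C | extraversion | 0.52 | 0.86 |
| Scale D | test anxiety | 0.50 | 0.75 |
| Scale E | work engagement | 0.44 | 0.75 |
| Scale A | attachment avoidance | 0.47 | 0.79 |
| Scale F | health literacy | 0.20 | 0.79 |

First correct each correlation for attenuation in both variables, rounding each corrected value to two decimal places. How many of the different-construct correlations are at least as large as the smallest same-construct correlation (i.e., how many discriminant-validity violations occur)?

Disattenuated r (r / √(r_scale · r_new)):
  Scale B (conv): 0.55 / √(0.82·0.76) = 0.70
  Scale C (disc): 0.52 / √(0.86·0.76) = 0.64
  Scale D (disc): 0.50 / √(0.75·0.76) = 0.66
  Scale E (disc): 0.44 / √(0.75·0.76) = 0.58
  Scale A (conv): 0.47 / √(0.79·0.76) = 0.61
  Scale F (disc): 0.20 / √(0.79·0.76) = 0.26
Smallest convergent = 0.61. Discriminant values: 0.64, 0.66, 0.58, 0.26; count ≥ 0.61 → 2.

2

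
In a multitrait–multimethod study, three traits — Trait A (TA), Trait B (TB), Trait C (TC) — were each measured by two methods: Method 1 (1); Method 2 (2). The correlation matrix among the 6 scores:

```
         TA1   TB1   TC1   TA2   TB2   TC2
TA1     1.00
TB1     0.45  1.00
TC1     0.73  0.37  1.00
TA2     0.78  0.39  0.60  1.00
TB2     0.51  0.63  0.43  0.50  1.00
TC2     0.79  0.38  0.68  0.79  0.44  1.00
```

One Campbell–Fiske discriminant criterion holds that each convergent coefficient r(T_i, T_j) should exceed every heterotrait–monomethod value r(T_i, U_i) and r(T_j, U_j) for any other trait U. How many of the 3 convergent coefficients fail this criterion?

Convergent coefficients and their comparison sets:
TA (methods 1·2): 0.78 vs {0.45, 0.50, 0.73, 0.79} → fail.
TB (methods 1·2): 0.63 vs {0.45, 0.50, 0.37, 0.44} → pass.
TC (methods 1·2): 0.68 vs {0.73, 0.79, 0.37, 0.44} → fail.
2 of 3 fail.

2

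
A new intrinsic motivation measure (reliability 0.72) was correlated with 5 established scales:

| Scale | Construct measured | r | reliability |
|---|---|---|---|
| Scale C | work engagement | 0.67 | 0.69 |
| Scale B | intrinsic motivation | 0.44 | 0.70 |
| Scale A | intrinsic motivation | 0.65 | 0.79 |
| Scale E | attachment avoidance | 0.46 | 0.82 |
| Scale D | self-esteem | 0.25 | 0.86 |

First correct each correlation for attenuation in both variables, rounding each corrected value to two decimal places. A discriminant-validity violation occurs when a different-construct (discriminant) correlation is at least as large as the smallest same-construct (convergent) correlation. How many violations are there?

1

Disattenuated r (r / √(r_scale · r_new)):
  Scale C (disc): 0.67 / √(0.69·0.72) = 0.95
  Scale B (conv): 0.44 / √(0.70·0.72) = 0.62
  Scale A (conv): 0.65 / √(0.79·0.72) = 0.86
  Scale E (disc): 0.46 / √(0.82·0.72) = 0.60
  Scale D (disc): 0.25 / √(0.86·0.72) = 0.32
Smallest convergent = 0.62. Discriminant values: 0.95, 0.60, 0.32; count ≥ 0.62 → 1.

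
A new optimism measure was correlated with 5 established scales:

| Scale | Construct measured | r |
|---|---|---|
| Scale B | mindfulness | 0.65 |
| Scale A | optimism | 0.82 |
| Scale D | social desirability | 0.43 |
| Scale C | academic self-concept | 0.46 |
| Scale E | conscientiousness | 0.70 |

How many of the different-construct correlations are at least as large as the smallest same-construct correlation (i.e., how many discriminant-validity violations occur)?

0

Convergent (same construct = optimism): Scale A.
Smallest convergent = 0.82. Discriminant values: 0.65, 0.43, 0.46, 0.70; count ≥ 0.82 → 0.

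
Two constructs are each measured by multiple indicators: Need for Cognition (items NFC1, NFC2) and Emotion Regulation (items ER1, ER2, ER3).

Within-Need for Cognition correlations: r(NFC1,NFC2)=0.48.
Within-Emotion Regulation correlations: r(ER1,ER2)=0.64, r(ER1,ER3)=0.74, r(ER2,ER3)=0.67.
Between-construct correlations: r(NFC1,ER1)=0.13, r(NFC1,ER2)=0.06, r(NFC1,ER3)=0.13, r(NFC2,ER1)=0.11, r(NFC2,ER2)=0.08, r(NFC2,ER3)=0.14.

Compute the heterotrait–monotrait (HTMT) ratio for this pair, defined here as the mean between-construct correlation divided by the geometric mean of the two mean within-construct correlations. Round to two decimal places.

Mean between = 0.65/6 = 0.1083.
Mean within-NFC = 0.48/1 = 0.4800; mean within-ER = 2.05/3 = 0.6833.
Geometric mean = √(0.4800 × 0.6833) = 0.5727.
HTMT = 0.1083 / 0.5727 = 0.19.

0.19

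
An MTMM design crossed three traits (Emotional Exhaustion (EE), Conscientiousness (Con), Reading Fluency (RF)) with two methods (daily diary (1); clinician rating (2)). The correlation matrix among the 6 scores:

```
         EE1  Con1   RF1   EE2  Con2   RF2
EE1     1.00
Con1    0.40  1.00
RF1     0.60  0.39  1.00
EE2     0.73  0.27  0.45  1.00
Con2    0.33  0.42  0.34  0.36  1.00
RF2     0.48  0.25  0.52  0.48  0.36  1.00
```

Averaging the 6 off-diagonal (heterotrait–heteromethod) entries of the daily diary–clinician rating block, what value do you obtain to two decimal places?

0.35

HTHM values (method 1 × method 2): 0.33, 0.48, 0.27, 0.25, 0.45, 0.34; mean = 2.12/6 = 0.35.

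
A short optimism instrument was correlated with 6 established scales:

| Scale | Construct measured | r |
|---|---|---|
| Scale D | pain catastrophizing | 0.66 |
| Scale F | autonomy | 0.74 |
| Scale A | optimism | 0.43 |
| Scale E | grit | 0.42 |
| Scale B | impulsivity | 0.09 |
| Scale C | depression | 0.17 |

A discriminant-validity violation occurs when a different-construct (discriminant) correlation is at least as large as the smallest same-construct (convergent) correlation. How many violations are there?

Convergent (same construct = optimism): Scale A.
Smallest convergent = 0.43. Discriminant values: 0.66, 0.74, 0.42, 0.09, 0.17; count ≥ 0.43 → 2.

2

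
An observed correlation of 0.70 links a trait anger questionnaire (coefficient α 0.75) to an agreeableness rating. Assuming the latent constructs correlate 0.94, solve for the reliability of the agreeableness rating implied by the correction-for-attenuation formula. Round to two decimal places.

r_true = r_obs / √(r_xx · r_yy) ⇒ 0.94 = 0.70 / √(0.75 · r_yy).
√(0.75 · r_yy) = 0.70 / 0.94 = 0.7447; 0.75 · r_yy = 0.5546; r_yy = 0.5546 / 0.75 ≈ 0.74.

0.74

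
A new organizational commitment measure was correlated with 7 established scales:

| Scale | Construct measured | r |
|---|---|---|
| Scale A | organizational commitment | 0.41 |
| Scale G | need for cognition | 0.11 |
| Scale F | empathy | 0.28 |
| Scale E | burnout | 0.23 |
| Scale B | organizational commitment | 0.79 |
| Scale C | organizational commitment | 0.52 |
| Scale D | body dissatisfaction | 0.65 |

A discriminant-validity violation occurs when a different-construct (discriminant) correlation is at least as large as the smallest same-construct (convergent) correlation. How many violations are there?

1

Convergent (same construct = organizational commitment): Scale A, Scale B, Scale C.
Smallest convergent = 0.41. Discriminant values: 0.11, 0.28, 0.23, 0.65; count ≥ 0.41 → 1.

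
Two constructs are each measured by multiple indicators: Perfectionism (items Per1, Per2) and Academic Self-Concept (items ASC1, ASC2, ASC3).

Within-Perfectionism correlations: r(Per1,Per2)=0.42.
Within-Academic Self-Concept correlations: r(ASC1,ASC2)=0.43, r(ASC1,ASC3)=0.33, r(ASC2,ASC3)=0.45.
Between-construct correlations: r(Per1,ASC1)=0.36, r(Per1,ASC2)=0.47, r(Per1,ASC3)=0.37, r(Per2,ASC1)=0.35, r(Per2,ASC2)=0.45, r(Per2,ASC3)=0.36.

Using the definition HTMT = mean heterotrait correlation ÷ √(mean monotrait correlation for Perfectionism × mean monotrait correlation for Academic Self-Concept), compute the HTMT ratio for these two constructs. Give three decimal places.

Between-construct mean = 2.36/6 = 0.3933.
Mean within-Per = 0.42/1 = 0.4200; mean within-ASC = 1.21/3 = 0.4033.
Geometric mean = √(0.4200 × 0.4033) = 0.4116.
HTMT = 0.3933 / 0.4116 = 0.956.

0.956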